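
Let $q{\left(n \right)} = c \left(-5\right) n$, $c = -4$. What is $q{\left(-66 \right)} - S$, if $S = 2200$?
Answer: $-3520$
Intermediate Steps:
$q{\left(n \right)} = 20 n$ ($q{\left(n \right)} = \left(-4\right) \left(-5\right) n = 20 n$)
$q{\left(-66 \right)} - S = 20 \left(-66\right) - 2200 = -1320 - 2200 = -3520$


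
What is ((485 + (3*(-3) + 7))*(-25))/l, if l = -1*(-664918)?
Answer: -12075/664918 ≈ -0.018160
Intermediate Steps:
l = 664918
((485 + (3*(-3) + 7))*(-25))/l = ((485 + (3*(-3) + 7))*(-25))/664918 = ((485 + (-9 + 7))*(-25))*(1/664918) = ((485 - 2)*(-25))*(1/664918) = (483*(-25))*(1/664918) = -12075*1/664918 = -12075/664918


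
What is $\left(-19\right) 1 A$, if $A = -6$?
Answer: $114$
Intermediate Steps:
$\left(-19\right) 1 A = \left(-19\right) 1 \left(-6\right) = \left(-19\right) \left(-6\right) = 114$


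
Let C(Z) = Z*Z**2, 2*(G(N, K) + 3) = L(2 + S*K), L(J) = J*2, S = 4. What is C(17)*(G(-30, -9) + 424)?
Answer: 1901331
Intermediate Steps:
L(J) = 2*J
G(N, K) = -1 + 4*K (G(N, K) = -3 + (2*(2 + 4*K))/2 = -3 + (4 + 8*K)/2 = -3 + (2 + 4*K) = -1 + 4*K)
C(Z) = Z**3
C(17)*(G(-30, -9) + 424) = 17**3*((-1 + 4*(-9)) + 424) = 4913*((-1 - 36) + 424) = 4913*(-37 + 424) = 4913*387 = 1901331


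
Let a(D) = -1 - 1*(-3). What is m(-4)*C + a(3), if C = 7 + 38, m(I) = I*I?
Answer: 722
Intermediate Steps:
a(D) = 2 (a(D) = -1 + 3 = 2)
m(I) = I²
C = 45
m(-4)*C + a(3) = (-4)²*45 + 2 = 16*45 + 2 = 720 + 2 = 722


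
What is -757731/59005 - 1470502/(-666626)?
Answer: -209178107548/19667133565 ≈ -10.636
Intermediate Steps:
-757731/59005 - 1470502/(-666626) = -757731*1/59005 - 1470502*(-1/666626) = -757731/59005 + 735251/333313 = -209178107548/19667133565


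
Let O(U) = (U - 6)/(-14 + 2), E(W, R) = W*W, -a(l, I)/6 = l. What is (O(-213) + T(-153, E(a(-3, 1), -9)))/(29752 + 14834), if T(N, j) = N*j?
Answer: -198215/178344 ≈ -1.1114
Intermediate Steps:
a(l, I) = -6*l
E(W, R) = W²
O(U) = ½ - U/12 (O(U) = (-6 + U)/(-12) = (-6 + U)*(-1/12) = ½ - U/12)
(O(-213) + T(-153, E(a(-3, 1), -9)))/(29752 + 14834) = ((½ - 1/12*(-213)) - 153*(-6*(-3))²)/(29752 + 14834) = ((½ + 71/4) - 153*18²)/44586 = (73/4 - 153*324)*(1/44586) = (73/4 - 49572)*(1/44586) = -198215/4*1/44586 = -198215/178344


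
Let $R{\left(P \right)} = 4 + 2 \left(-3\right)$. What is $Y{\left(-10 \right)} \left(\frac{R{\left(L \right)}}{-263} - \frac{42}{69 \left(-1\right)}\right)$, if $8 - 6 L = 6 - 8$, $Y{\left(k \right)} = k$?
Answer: $- \frac{37280}{6049} \approx -6.163$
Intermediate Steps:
$L = \frac{5}{3}$ ($L = \frac{4}{3} - \frac{6 - 8}{6} = \frac{4}{3} - - \frac{1}{3} = \frac{4}{3} + \frac{1}{3} = \frac{5}{3} \approx 1.6667$)
$R{\left(P \right)} = -2$ ($R{\left(P \right)} = 4 - 6 = -2$)
$Y{\left(-10 \right)} \left(\frac{R{\left(L \right)}}{-263} - \frac{42}{69 \left(-1\right)}\right) = - 10 \left(- \frac{2}{-263} - \frac{42}{69 \left(-1\right)}\right) = - 10 \left(\left(-2\right) \left(- \frac{1}{263}\right) - \frac{42}{-69}\right) = - 10 \left(\frac{2}{263} - - \frac{14}{23}\right) = - 10 \left(\frac{2}{263} + \frac{14}{23}\right) = \left(-10\right) \frac{3728}{6049} = - \frac{37280}{6049}$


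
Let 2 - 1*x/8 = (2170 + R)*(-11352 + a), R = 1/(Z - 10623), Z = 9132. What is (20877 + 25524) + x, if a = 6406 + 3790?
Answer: 29990825059/1491 ≈ 2.0115e+7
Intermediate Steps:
a = 10196
R = -1/1491 (R = 1/(9132 - 10623) = 1/(-1491) = -1/1491 ≈ -0.00067069)
x = 29921641168/1491 (x = 16 - 8*(2170 - 1/1491)*(-11352 + 10196) = 16 - 25883752*(-1156)/1491 = 16 - 8*(-3740202164/1491) = 16 + 29921617312/1491 = 29921641168/1491 ≈ 2.0068e+7)
(20877 + 25524) + x = (20877 + 25524) + 29921641168/1491 = 46401 + 29921641168/1491 = 29990825059/1491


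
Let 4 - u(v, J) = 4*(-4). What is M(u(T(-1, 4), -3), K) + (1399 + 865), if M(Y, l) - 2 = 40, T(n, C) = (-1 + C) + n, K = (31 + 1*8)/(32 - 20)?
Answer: 2306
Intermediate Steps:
K = 13/4 (K = (31 + 8)/12 = 39*(1/12) = 13/4 ≈ 3.2500)
T(n, C) = -1 + C + n
u(v, J) = 20 (u(v, J) = 4 - 4*(-4) = 4 - 1*(-16) = 4 + 16 = 20)
M(Y, l) = 42 (M(Y, l) = 2 + 40 = 42)
M(u(T(-1, 4), -3), K) + (1399 + 865) = 42 + (1399 + 865) = 42 + 2264 = 2306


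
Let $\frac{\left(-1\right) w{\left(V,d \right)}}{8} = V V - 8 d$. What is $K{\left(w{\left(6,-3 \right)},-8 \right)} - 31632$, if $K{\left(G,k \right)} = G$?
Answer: $-32112$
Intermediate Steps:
$w{\left(V,d \right)} = - 8 V^{2} + 64 d$ ($w{\left(V,d \right)} = - 8 \left(V V - 8 d\right) = - 8 \left(V^{2} - 8 d\right) = - 8 V^{2} + 64 d$)
$K{\left(w{\left(6,-3 \right)},-8 \right)} - 31632 = \left(- 8 \cdot 6^{2} + 64 \left(-3\right)\right) - 31632 = \left(\left(-8\right) 36 - 192\right) - 31632 = \left(-288 - 192\right) - 31632 = -480 - 31632 = -32112$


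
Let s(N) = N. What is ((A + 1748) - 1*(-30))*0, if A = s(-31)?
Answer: 0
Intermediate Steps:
A = -31
((A + 1748) - 1*(-30))*0 = ((-31 + 1748) - 1*(-30))*0 = (1717 + 30)*0 = 1747*0 = 0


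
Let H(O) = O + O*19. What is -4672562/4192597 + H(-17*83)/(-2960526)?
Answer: -6857463100136/6206146213011 ≈ -1.1049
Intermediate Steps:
H(O) = 20*O (H(O) = O + 19*O = 20*O)
-4672562/4192597 + H(-17*83)/(-2960526) = -4672562/4192597 + (20*(-17*83))/(-2960526) = -4672562*1/4192597 + (20*(-1411))*(-1/2960526) = -4672562/4192597 - 28220*(-1/2960526) = -4672562/4192597 + 14110/1480263 = -6857463100136/6206146213011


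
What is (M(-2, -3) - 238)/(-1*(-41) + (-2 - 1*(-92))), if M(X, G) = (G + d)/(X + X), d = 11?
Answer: -240/131 ≈ -1.8321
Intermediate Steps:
M(X, G) = (11 + G)/(2*X) (M(X, G) = (G + 11)/(X + X) = (11 + G)/((2*X)) = (11 + G)*(1/(2*X)) = (11 + G)/(2*X))
(M(-2, -3) - 238)/(-1*(-41) + (-2 - 1*(-92))) = ((½)*(11 - 3)/(-2) - 238)/(-1*(-41) + (-2 - 1*(-92))) = ((½)*(-½)*8 - 238)/(41 + (-2 + 92)) = (-2 - 238)/(41 + 90) = -240/131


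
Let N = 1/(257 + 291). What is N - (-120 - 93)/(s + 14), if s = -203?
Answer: -38845/34524 ≈ -1.1252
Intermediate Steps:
N = 1/548 ≈ 0.0018248
N - (-120 - 93)/(s + 14) = 1/548 - (-120 - 93)/(-203 + 14) = 1/548 - (-213)/(-189) = 1/548 - (-213)*(-1)/189 = 1/548 - 1*71/63 = 1/548 - 71/63 = -38845/34524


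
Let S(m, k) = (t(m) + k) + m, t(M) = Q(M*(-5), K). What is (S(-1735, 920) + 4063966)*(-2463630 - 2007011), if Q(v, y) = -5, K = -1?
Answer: -18164867096586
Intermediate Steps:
t(M) = -5
S(m, k) = -5 + k + m (S(m, k) = (-5 + k) + m = -5 + k + m)
(S(-1735, 920) + 4063966)*(-2463630 - 2007011) = ((-5 + 920 - 1735) + 4063966)*(-2463630 - 2007011) = (-820 + 4063966)*(-4470641) = 4063146*(-4470641) = -18164867096586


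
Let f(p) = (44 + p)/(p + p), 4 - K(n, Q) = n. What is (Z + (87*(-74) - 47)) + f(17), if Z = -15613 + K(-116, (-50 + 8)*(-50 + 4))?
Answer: -747191/34 ≈ -21976.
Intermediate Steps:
K(n, Q) = 4 - n
f(p) = (44 + p)/(2*p) (f(p) = (44 + p)/((2*p)) = (44 + p)*(1/(2*p)) = (44 + p)/(2*p))
Z = -15493 (Z = -15613 + (4 - 1*(-116)) = -15613 + (4 + 116) = -15613 + 120 = -15493)
(Z + (87*(-74) - 47)) + f(17) = (-15493 + (87*(-74) - 47)) + (½)*(44 + 17)/17 = (-15493 + (-6438 - 47)) + (½)*(1/17)*61 = (-15493 - 6485) + 61/34 = -21978 + 61/34 = -747191/34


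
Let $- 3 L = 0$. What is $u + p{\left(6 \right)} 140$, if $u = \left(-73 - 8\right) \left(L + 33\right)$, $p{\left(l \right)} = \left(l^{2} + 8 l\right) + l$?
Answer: $9927$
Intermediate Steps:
$L = 0$ ($L = \left(- \frac{1}{3}\right) 0 = 0$)
$p{\left(l \right)} = l^{2} + 9 l$
$u = -2673$ ($u = \left(-73 - 8\right) \left(0 + 33\right) = \left(-81\right) 33 = -2673$)
$u + p{\left(6 \right)} 140 = -2673 + 6 \left(9 + 6\right) 140 = -2673 + 6 \cdot 15 \cdot 140 = -2673 + 90 \cdot 140 = -2673 + 12600 = 9927$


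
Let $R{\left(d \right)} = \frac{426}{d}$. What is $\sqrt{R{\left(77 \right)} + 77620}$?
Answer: $\frac{\sqrt{460241782}}{77} \approx 278.61$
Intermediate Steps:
$\sqrt{R{\left(77 \right)} + 77620} = \sqrt{\frac{426}{77} + 77620} = \sqrt{\frac{5977166}{77}} = \frac{\sqrt{460241782}}{77}$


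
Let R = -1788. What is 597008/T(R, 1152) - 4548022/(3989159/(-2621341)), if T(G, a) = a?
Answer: 858526838189911/287219448 ≈ 2.9891e+6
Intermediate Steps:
597008/T(R, 1152) - 4548022/(3989159/(-2621341)) = 597008/1152 - 4548022/(3989159/(-2621341)) = 597008*(1/1152) - 4548022/(3989159*(-1/2621341)) = 37313/72 - 4548022/(-3989159/2621341) = 37313/72 - 4548022*(-2621341/3989159) = 37313/72 + 11921916537502/3989159 = 858526838189911/287219448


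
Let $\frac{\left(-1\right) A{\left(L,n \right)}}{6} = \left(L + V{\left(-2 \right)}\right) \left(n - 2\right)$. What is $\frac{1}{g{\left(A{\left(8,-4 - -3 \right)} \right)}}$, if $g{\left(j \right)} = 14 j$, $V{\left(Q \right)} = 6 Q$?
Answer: $- \frac{1}{1008} \approx -0.00099206$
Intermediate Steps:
$A{\left(L,n \right)} = - 6 \left(-12 + L\right) \left(-2 + n\right)$ ($A{\left(L,n \right)} = - 6 \left(L + 6 \left(-2\right)\right) \left(n - 2\right) = - 6 \left(L - 12\right) \left(-2 + n\right) = - 6 \left(-12 + L\right) \left(-2 + n\right)$)
$\frac{1}{g{\left(A{\left(8,-4 - -3 \right)} \right)}} = \frac{1}{14 \left(-144 + 12 \cdot 8 + 72 \left(-4 - -3\right) - 48 \left(-4 - -3\right)\right)} = \frac{1}{14 \left(-144 + 96 + 72 \left(-4 + 3\right) - 48 \left(-4 + 3\right)\right)} = \frac{1}{14 \left(-144 + 96 + 72 \left(-1\right) - 48 \left(-1\right)\right)} = \frac{1}{14 \left(-144 + 96 - 72 + 48\right)} = \frac{1}{14 \left(-72\right)} = \frac{1}{-1008} = - \frac{1}{1008}$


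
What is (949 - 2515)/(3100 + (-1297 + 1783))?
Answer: -783/1793 ≈ -0.43670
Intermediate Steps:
(949 - 2515)/(3100 + (-1297 + 1783)) = -1566/(3100 + 486) = -1566/3586 = -1566*1/3586 = -783/1793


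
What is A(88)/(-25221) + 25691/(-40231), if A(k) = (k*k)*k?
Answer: -28064252743/1014666051 ≈ -27.659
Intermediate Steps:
A(k) = k³ (A(k) = k²*k = k³)
A(88)/(-25221) + 25691/(-40231) = 88³/(-25221) + 25691/(-40231) = 681472*(-1/25221) + 25691*(-1/40231) = -681472/25221 - 25691/40231 = -28064252743/1014666051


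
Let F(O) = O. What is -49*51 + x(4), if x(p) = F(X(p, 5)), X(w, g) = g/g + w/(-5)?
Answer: -12494/5 ≈ -2498.8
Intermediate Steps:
X(w, g) = 1 - w/5 (X(w, g) = 1 + w*(-1/5) = 1 - w/5)
x(p) = 1 - p/5
-49*51 + x(4) = -49*51 + (1 - 1/5*4) = -2499 + (1 - 4/5) = -2499 + 1/5 = -12494/5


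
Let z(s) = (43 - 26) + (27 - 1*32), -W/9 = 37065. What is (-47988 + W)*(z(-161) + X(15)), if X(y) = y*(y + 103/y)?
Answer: -129734820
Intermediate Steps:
W = -333585 (W = -9*37065 = -333585)
z(s) = 12 (z(s) = 17 + (27 - 32) = 17 - 5 = 12)
(-47988 + W)*(z(-161) + X(15)) = (-47988 - 333585)*(12 + (103 + 15²)) = -381573*(12 + (103 + 225)) = -381573*(12 + 328) = -381573*340 = -129734820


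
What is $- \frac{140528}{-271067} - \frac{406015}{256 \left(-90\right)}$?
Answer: $\frac{22659006625}{1249076736} \approx 18.141$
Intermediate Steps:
$- \frac{140528}{-271067} - \frac{406015}{256 \left(-90\right)} = \left(-140528\right) \left(- \frac{1}{271067}\right) - \frac{406015}{-23040} = \frac{140528}{271067} - - \frac{81203}{4608} = \frac{140528}{271067} + \frac{81203}{4608} = \frac{22659006625}{1249076736}$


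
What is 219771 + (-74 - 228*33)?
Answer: 212173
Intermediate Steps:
219771 + (-74 - 228*33) = 219771 + (-74 - 7524) = 219771 - 7598 = 212173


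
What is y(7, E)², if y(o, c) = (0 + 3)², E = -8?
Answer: 81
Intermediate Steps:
y(o, c) = 9 (y(o, c) = 3² = 9)
y(7, E)² = 9² = 81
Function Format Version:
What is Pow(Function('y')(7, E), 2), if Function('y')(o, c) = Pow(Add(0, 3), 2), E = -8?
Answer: 81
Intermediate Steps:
Function('y')(o, c) = 9 (Function('y')(o, c) = Pow(3, 2) = 9)
Pow(Function('y')(7, E), 2) = Pow(9, 2) = 81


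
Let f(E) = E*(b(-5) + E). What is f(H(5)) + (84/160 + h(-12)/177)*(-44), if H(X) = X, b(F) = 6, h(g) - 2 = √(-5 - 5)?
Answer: 55583/1770 - 44*I*√10/177 ≈ 31.403 - 0.7861*I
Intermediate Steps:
h(g) = 2 + I*√10 (h(g) = 2 + √(-5 - 5) = 2 + √(-10) = 2 + I*√10)
f(E) = E*(6 + E)
f(H(5)) + (84/160 + h(-12)/177)*(-44) = 5*(6 + 5) + (84/160 + (2 + I*√10)/177)*(-44) = 5*11 + (84*(1/160) + (2 + I*√10)*(1/177))*(-44) = 55 + (21/40 + (2/177 + I*√10/177))*(-44) = 55 + (3797/7080 + I*√10/177)*(-44) = 55 + (-41767/1770 - 44*I*√10/177) = 55583/1770 - 44*I*√10/177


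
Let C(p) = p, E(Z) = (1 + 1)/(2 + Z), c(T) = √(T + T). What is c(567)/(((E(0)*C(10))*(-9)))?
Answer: -√14/10 ≈ -0.37417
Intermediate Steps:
c(T) = √2*√T (c(T) = √(2*T) = √2*√T)
E(Z) = 2/(2 + Z)
c(567)/(((E(0)*C(10))*(-9))) = (√2*√567)/((((2/(2 + 0))*10)*(-9))) = (√2*(9*√7))/((((2/2)*10)*(-9))) = (9*√14)/((((2*(½))*10)*(-9))) = (9*√14)/(((1*10)*(-9))) = (9*√14)/((10*(-9))) = (9*√14)/(-90) = (9*√14)*(-1/90) = -√14/10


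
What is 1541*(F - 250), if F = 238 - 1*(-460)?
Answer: 690368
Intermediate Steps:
F = 698 (F = 238 + 460 = 698)
1541*(F - 250) = 1541*(698 - 250) = 1541*448 = 690368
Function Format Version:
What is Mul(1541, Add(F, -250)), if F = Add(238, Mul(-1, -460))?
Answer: 690368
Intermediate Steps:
F = 698 (F = Add(238, 460) = 698)
Mul(1541, Add(F, -250)) = Mul(1541, Add(698, -250)) = Mul(1541, 448) = 690368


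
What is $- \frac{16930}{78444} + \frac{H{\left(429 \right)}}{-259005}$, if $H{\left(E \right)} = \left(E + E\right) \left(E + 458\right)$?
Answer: $- \frac{10680741179}{3386231370} \approx -3.1542$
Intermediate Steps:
$H{\left(E \right)} = 2 E \left(458 + E\right)$
$- \frac{16930}{78444} + \frac{H{\left(429 \right)}}{-259005} = - \frac{16930}{78444} + \frac{2 \cdot 429 \left(458 + 429\right)}{-259005} = \left(-16930\right) \frac{1}{78444} + 2 \cdot 429 \cdot 887 \left(- \frac{1}{259005}\right) = - \frac{8465}{39222} + 761046 \left(- \frac{1}{259005}\right) = - \frac{8465}{39222} - \frac{253682}{86335} = - \frac{10680741179}{3386231370}$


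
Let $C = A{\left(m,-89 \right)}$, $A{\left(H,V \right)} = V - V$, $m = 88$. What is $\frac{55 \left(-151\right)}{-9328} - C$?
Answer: $\frac{755}{848} \approx 0.89033$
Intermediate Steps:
$A{\left(H,V \right)} = 0$
$C = 0$
$\frac{55 \left(-151\right)}{-9328} - C = \frac{55 \left(-151\right)}{-9328} - 0 = \left(-8305\right) \left(- \frac{1}{9328}\right) + 0 = \frac{755}{848} + 0 = \frac{755}{848}$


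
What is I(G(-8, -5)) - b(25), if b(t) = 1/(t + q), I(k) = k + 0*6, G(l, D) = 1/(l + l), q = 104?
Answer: -145/2064 ≈ -0.070252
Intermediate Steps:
G(l, D) = 1/(2*l)
I(k) = k (I(k) = k + 0 = k)
b(t) = 1/(104 + t) (b(t) = 1/(t + 104) = 1/(104 + t))
I(G(-8, -5)) - b(25) = (1/2)/(-8) - 1/(104 + 25) = (1/2)*(-1/8) - 1/129 = -1/16 - 1*1/129 = -1/16 - 1/129 = -145/2064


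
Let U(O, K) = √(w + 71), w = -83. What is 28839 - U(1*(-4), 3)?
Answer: 28839 - 2*I*√3 ≈ 28839.0 - 3.4641*I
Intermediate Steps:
U(O, K) = 2*I*√3 (U(O, K) = √(-83 + 71) = √(-12) = 2*I*√3)
28839 - U(1*(-4), 3) = 28839 - 2*I*√3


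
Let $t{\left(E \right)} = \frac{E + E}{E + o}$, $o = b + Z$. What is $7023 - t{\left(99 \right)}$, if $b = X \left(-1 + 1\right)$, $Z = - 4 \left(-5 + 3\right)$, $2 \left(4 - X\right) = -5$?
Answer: $\frac{751263}{107} \approx 7021.1$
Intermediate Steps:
$X = \frac{13}{2}$ ($X = 4 - - \frac{5}{2} = 4 + \frac{5}{2} = \frac{13}{2} \approx 6.5$)
$Z = 8$ ($Z = \left(-4\right) \left(-2\right) = 8$)
$b = 0$ ($b = \frac{13 \left(-1 + 1\right)}{2} = \frac{13}{2} \cdot 0 = 0$)
$o = 8$ ($o = 0 + 8 = 8$)
$t{\left(E \right)} = \frac{2 E}{8 + E}$ ($t{\left(E \right)} = \frac{E + E}{E + 8} = \frac{2 E}{8 + E}$)
$7023 - t{\left(99 \right)} = 7023 - 2 \cdot 99 \frac{1}{8 + 99} = 7023 - 2 \cdot 99 \cdot \frac{1}{107} = 7023 - \frac{198}{107} = \frac{751263}{107}$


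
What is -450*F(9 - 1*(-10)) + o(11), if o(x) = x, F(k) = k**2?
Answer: -162439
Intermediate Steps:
-450*F(9 - 1*(-10)) + o(11) = -450*(9 - 1*(-10))**2 + 11 = -450*(9 + 10)**2 + 11 = -450*19**2 + 11 = -450*361 + 11 = -162450 + 11 = -162439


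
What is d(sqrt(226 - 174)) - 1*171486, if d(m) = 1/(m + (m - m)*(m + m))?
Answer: -171486 + sqrt(13)/26 ≈ -1.7149e+5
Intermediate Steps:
d(m) = 1/m (d(m) = 1/(m + 0*(2*m)) = 1/(m + 0) = 1/m)
d(sqrt(226 - 174)) - 1*171486 = 1/(sqrt(226 - 174)) - 1*171486 = 1/(sqrt(52)) - 171486 = 1/(2*sqrt(13)) - 171486 = sqrt(13)/26 - 171486 = -171486 + sqrt(13)/26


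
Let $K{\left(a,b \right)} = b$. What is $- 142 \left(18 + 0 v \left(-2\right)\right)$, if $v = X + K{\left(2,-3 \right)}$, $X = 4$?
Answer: $-2556$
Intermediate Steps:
$v = 1$ ($v = 4 - 3 = 1$)
$- 142 \left(18 + 0 v \left(-2\right)\right) = - 142 \left(18 + 0 \cdot 1 \left(-2\right)\right) = - 142 \left(18 + 0 \left(-2\right)\right) = - 142 \left(18 + 0\right) = \left(-142\right) 18 = -2556$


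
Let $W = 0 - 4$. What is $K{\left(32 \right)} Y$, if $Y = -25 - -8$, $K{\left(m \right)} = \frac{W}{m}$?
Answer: $\frac{17}{8} \approx 2.125$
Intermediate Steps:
$W = -4$ ($W = 0 - 4 = -4$)
$K{\left(m \right)} = - \frac{4}{m}$
$Y = -17$ ($Y = -25 + 8 = -17$)
$K{\left(32 \right)} Y = - \frac{4}{32} \left(-17\right) = \left(-4\right) \frac{1}{32} \left(-17\right) = \left(- \frac{1}{8}\right) \left(-17\right) = \frac{17}{8}$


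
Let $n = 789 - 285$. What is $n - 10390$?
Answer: $-9886$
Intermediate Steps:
$n = 504$ ($n = 789 - 285 = 504$)
$n - 10390 = 504 - 10390 = -9886$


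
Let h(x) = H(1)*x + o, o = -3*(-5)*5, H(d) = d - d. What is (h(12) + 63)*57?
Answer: 7866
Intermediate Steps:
H(d) = 0
o = 75 (o = 15*5 = 75)
h(x) = 75 (h(x) = 0*x + 75 = 0 + 75 = 75)
(h(12) + 63)*57 = (75 + 63)*57 = 138*57 = 7866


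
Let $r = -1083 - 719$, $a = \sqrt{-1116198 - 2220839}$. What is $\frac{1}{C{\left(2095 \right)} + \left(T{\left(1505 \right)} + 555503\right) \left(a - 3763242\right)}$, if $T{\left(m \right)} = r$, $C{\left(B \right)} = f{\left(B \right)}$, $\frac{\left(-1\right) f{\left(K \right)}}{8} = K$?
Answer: $- \frac{2083710875402}{4341852035353381733302441} - \frac{553701 i \sqrt{3337037}}{4341852035353381733302441} \approx -4.7991 \cdot 10^{-13} - 2.3296 \cdot 10^{-16} i$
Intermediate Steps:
$a = i \sqrt{3337037}$ ($a = \sqrt{-3337037} = i \sqrt{3337037} \approx 1826.8 i$)
$f{\left(K \right)} = - 8 K$
$C{\left(B \right)} = - 8 B$
$r = -1802$
$T{\left(m \right)} = -1802$
$\frac{1}{C{\left(2095 \right)} + \left(T{\left(1505 \right)} + 555503\right) \left(a - 3763242\right)} = \frac{1}{\left(-8\right) 2095 + \left(-1802 + 555503\right) \left(i \sqrt{3337037} - 3763242\right)} = \frac{1}{-16760 + 553701 \left(-3763242 + i \sqrt{3337037}\right)} = \frac{1}{-16760 - \left(2083710858642 - 553701 i \sqrt{3337037}\right)} = \frac{1}{-2083710875402 + 553701 i \sqrt{3337037}}$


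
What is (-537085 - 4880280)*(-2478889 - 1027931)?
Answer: 18997723929300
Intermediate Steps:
(-537085 - 4880280)*(-2478889 - 1027931) = -5417365*(-3506820) = 18997723929300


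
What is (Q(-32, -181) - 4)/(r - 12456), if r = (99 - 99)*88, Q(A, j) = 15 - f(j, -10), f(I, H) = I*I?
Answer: 16375/6228 ≈ 2.6293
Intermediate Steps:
f(I, H) = I²
Q(A, j) = 15 - j²
r = 0 (r = 0*88 = 0)
(Q(-32, -181) - 4)/(r - 12456) = ((15 - 1*(-181)²) - 4)/(0 - 12456) = ((15 - 1*32761) - 4)/(-12456) = ((15 - 32761) - 4)*(-1/12456) = (-32746 - 4)*(-1/12456) = -32750*(-1/12456) = 16375/6228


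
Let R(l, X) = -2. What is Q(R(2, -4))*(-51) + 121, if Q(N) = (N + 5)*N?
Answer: 427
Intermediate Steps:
Q(N) = N*(5 + N) (Q(N) = (5 + N)*N = N*(5 + N))
Q(R(2, -4))*(-51) + 121 = -2*(5 - 2)*(-51) + 121 = -2*3*(-51) + 121 = -6*(-51) + 121 = 306 + 121 = 427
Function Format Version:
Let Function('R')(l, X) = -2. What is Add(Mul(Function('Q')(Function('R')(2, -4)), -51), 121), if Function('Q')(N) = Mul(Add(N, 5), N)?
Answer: 427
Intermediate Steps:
Function('Q')(N) = Mul(N, Add(5, N)) (Function('Q')(N) = Mul(Add(5, N), N) = Mul(N, Add(5, N)))
Add(Mul(Function('Q')(Function('R')(2, -4)), -51), 121) = Add(Mul(Mul(-2, Add(5, -2)), -51), 121) = Add(Mul(Mul(-2, 3), -51), 121) = Add(Mul(-6, -51), 121) = Add(306, 121) = 427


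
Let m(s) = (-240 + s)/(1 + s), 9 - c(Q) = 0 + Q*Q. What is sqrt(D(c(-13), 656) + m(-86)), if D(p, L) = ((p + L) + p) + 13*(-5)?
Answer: sqrt(1985685)/85 ≈ 16.578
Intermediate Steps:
c(Q) = 9 - Q**2 (c(Q) = 9 - (0 + Q*Q) = 9 - (0 + Q**2) = 9 - Q**2)
D(p, L) = -65 + L + 2*p (D(p, L) = ((L + p) + p) - 65 = (L + 2*p) - 65 = -65 + L + 2*p)
m(s) = (-240 + s)/(1 + s)
sqrt(D(c(-13), 656) + m(-86)) = sqrt((-65 + 656 + 2*(9 - 1*(-13)**2)) + (-240 - 86)/(1 - 86)) = sqrt((-65 + 656 + 2*(9 - 1*169)) - 326/(-85)) = sqrt((-65 + 656 + 2*(9 - 169)) - 1/85*(-326)) = sqrt((-65 + 656 + 2*(-160)) + 326/85) = sqrt((-65 + 656 - 320) + 326/85) = sqrt(271 + 326/85) = sqrt(23361/85) = sqrt(1985685)/85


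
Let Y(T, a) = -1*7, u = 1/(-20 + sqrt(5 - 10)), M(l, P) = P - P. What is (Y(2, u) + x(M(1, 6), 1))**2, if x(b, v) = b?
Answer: 49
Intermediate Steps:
M(l, P) = 0
u = 1/(-20 + I*sqrt(5)) (u = 1/(-20 + sqrt(-5)) = 1/(-20 + I*sqrt(5)) ≈ -0.049383 - 0.0055212*I)
Y(T, a) = -7
(Y(2, u) + x(M(1, 6), 1))**2 = (-7 + 0)**2 = (-7)**2 = 49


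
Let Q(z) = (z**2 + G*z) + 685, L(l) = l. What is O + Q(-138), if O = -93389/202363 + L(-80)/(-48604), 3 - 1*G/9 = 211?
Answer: 683736460624366/2458912813 ≈ 2.7806e+5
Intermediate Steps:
G = -1872 (G = 27 - 9*211 = 27 - 1899 = -1872)
Q(z) = 685 + z**2 - 1872*z (Q(z) = (z**2 - 1872*z) + 685 = 685 + z**2 - 1872*z)
O = -1130722479/2458912813 (O = -93389/202363 - 80/(-48604) = -93389*1/202363 - 80*(-1/48604) = -93389/202363 + 20/12151 = -1130722479/2458912813 ≈ -0.45985)
O + Q(-138) = -1130722479/2458912813 + (685 + (-138)**2 - 1872*(-138)) = -1130722479/2458912813 + (685 + 19044 + 258336) = -1130722479/2458912813 + 278065 = 683736460624366/2458912813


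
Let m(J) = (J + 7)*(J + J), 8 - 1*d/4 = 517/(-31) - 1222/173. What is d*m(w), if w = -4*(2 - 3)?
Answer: 59919904/5363 ≈ 11173.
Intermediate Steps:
d = 680908/5363 (d = 32 - 4*(517/(-31) - 1222/173) = 32 - 4*(517*(-1/31) - 1222*1/173) = 32 - 4*(-517/31 - 1222/173) = 32 - 4*(-127323/5363) = 32 + 509292/5363 = 680908/5363 ≈ 126.96)
w = 4 (w = -4*(-1) = 4)
m(J) = 2*J*(7 + J) (m(J) = (7 + J)*(2*J) = 2*J*(7 + J))
d*m(w) = 680908*(2*4*(7 + 4))/5363 = 680908*(2*4*11)/5363 = (680908/5363)*88 = 59919904/5363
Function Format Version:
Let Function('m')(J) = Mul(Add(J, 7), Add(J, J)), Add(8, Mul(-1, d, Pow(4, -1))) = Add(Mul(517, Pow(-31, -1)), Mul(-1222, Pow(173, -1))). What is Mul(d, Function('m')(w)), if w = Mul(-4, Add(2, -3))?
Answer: Rational(59919904, 5363) ≈ 11173.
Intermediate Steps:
d = Rational(680908, 5363) (d = Add(32, Mul(-4, Add(Mul(517, Pow(-31, -1)), Mul(-1222, Pow(173, -1))))) = Add(32, Mul(-4, Add(Mul(517, Rational(-1, 31)), Mul(-1222, Rational(1, 173))))) = Add(32, Mul(-4, Add(Rational(-517, 31), Rational(-1222, 173)))) = Add(32, Mul(-4, Rational(-127323, 5363))) = Add(32, Rational(509292, 5363)) = Rational(680908, 5363) ≈ 126.96)
w = 4 (w = Mul(-4, -1) = 4)
Function('m')(J) = Mul(2, J, Add(7, J)) (Function('m')(J) = Mul(Add(7, J), Mul(2, J)) = Mul(2, J, Add(7, J)))
Mul(d, Function('m')(w)) = Mul(Rational(680908, 5363), Mul(2, 4, Add(7, 4))) = Mul(Rational(680908, 5363), Mul(2, 4, 11)) = Mul(Rational(680908, 5363), 88) = Rational(59919904, 5363)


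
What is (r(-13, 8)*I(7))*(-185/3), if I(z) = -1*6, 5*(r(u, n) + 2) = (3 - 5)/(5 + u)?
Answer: -1443/2 ≈ -721.50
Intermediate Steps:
r(u, n) = -2 - 2/(5*(5 + u)) (r(u, n) = -2 + ((3 - 5)/(5 + u))/5 = -2 + (-2/(5 + u))/5 = -2 - 2/(5*(5 + u)))
I(z) = -6
(r(-13, 8)*I(7))*(-185/3) = ((2*(-26 - 5*(-13))/(5*(5 - 13)))*(-6))*(-185/3) = (((⅖)*(-26 + 65)/(-8))*(-6))*(-185*⅓) = (((⅖)*(-⅛)*39)*(-6))*(-185/3) = -39/20*(-6)*(-185/3) = (117/10)*(-185/3) = -1443/2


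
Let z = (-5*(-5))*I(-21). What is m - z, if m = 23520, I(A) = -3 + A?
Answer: 24120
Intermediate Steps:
z = -600 (z = (-5*(-5))*(-3 - 21) = 25*(-24) = -600)
m - z = 23520 - 1*(-600) = 23520 + 600 = 24120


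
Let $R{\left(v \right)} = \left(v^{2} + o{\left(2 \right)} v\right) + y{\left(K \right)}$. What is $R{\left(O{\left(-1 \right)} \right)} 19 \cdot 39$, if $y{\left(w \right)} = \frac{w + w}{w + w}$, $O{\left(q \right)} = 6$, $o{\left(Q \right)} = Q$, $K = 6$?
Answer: $36309$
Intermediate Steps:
$y{\left(w \right)} = 1$ ($y{\left(w \right)} = \frac{2 w}{2 w} = 2 w \frac{1}{2 w} = 1$)
$R{\left(v \right)} = 1 + v^{2} + 2 v$ ($R{\left(v \right)} = \left(v^{2} + 2 v\right) + 1 = 1 + v^{2} + 2 v$)
$R{\left(O{\left(-1 \right)} \right)} 19 \cdot 39 = \left(1 + 6^{2} + 2 \cdot 6\right) 19 \cdot 39 = \left(1 + 36 + 12\right) 19 \cdot 39 = 49 \cdot 19 \cdot 39 = 931 \cdot 39 = 36309$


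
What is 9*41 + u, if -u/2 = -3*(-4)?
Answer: 345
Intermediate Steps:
u = -24 (u = -(-6)*(-4) = -2*12 = -24)
9*41 + u = 9*41 - 24 = 369 - 24 = 345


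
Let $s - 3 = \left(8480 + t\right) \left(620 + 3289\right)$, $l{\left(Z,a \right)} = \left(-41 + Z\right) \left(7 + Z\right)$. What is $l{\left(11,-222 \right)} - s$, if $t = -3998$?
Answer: $-17520681$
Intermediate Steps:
$s = 17520141$ ($s = 3 + \left(8480 - 3998\right) \left(620 + 3289\right) = 3 + 4482 \cdot 3909 = 3 + 17520138 = 17520141$)
$l{\left(11,-222 \right)} - s = \left(-287 + 11^{2} - 374\right) - 17520141 = \left(-287 + 121 - 374\right) - 17520141 = -540 - 17520141 = -17520681$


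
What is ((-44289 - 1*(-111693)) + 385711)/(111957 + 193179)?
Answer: 34855/23472 ≈ 1.4850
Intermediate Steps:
((-44289 - 1*(-111693)) + 385711)/(111957 + 193179) = ((-44289 + 111693) + 385711)/305136 = (67404 + 385711)*(1/305136) = 453115*(1/305136) = 34855/23472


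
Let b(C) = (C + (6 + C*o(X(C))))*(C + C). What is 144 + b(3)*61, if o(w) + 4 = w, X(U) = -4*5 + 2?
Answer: -20718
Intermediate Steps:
X(U) = -18 (X(U) = -20 + 2 = -18)
o(w) = -4 + w
b(C) = 2*C*(6 - 21*C) (b(C) = (C + (6 + C*(-4 - 18)))*(C + C) = (C + (6 + C*(-22)))*(2*C) = (C + (6 - 22*C))*(2*C) = (6 - 21*C)*(2*C) = 2*C*(6 - 21*C))
144 + b(3)*61 = 144 + (6*3*(2 - 7*3))*61 = 144 + (6*3*(2 - 21))*61 = 144 + (6*3*(-19))*61 = 144 - 342*61 = 144 - 20862 = -20718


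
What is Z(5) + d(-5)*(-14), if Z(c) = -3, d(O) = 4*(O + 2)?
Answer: 165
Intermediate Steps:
d(O) = 8 + 4*O (d(O) = 4*(2 + O) = 8 + 4*O)
Z(5) + d(-5)*(-14) = -3 + (8 + 4*(-5))*(-14) = -3 + (8 - 20)*(-14) = -3 - 12*(-14) = -3 + 168 = 165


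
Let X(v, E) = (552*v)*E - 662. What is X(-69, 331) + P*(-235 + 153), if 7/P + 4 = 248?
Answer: -1538150667/122 ≈ -1.2608e+7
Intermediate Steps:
P = 7/244 (P = 7/(-4 + 248) = 7/244 ≈ 0.028689)
X(v, E) = -662 + 552*E*v (X(v, E) = 552*E*v - 662 = -662 + 552*E*v)
X(-69, 331) + P*(-235 + 153) = (-662 + 552*331*(-69)) + 7*(-235 + 153)/244 = (-662 - 12607128) + (7/244)*(-82) = -12607790 - 287/122 = -1538150667/122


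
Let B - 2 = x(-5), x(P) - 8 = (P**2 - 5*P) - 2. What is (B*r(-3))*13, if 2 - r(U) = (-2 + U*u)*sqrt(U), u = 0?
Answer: 1508 + 1508*I*sqrt(3) ≈ 1508.0 + 2611.9*I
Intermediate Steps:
x(P) = 6 + P**2 - 5*P (x(P) = 8 + ((P**2 - 5*P) - 2) = 8 + (-2 + P**2 - 5*P) = 6 + P**2 - 5*P)
B = 58 (B = 2 + (6 + (-5)**2 - 5*(-5)) = 2 + (6 + 25 + 25) = 2 + 56 = 58)
r(U) = 2 + 2*sqrt(U) (r(U) = 2 - (-2 + U*0)*sqrt(U) = 2 - (-2 + 0)*sqrt(U) = 2 - (-2)*sqrt(U) = 2 + 2*sqrt(U))
(B*r(-3))*13 = (58*(2 + 2*sqrt(-3)))*13 = (58*(2 + 2*(I*sqrt(3))))*13 = (58*(2 + 2*I*sqrt(3)))*13 = (116 + 116*I*sqrt(3))*13 = 1508 + 1508*I*sqrt(3)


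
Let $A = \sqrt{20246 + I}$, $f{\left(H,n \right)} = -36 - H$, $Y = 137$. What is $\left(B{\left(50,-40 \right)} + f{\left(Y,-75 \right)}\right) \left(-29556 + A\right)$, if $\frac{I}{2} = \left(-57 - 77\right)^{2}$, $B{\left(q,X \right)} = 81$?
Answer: $2719152 - 92 \sqrt{56158} \approx 2.6974 \cdot 10^{6}$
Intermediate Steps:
$I = 35912$ ($I = 2 \left(-57 - 77\right)^{2} = 2 \left(-134\right)^{2} = 2 \cdot 17956 = 35912$)
$A = \sqrt{56158}$ ($A = \sqrt{20246 + 35912} = \sqrt{56158} \approx 236.98$)
$\left(B{\left(50,-40 \right)} + f{\left(Y,-75 \right)}\right) \left(-29556 + A\right) = \left(81 - 173\right) \left(-29556 + \sqrt{56158}\right) = - 92 \left(-29556 + \sqrt{56158}\right) = 2719152 - 92 \sqrt{56158}$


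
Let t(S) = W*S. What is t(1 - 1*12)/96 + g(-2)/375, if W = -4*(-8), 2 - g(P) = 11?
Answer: -1384/375 ≈ -3.6907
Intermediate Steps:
g(P) = -9 (g(P) = 2 - 1*11 = 2 - 11 = -9)
W = 32
t(S) = 32*S
t(1 - 1*12)/96 + g(-2)/375 = (32*(1 - 1*12))/96 - 9/375 = (32*(1 - 12))*(1/96) - 9*1/375 = (32*(-11))*(1/96) - 3/125 = -352*1/96 - 3/125 = -11/3 - 3/125 = -1384/375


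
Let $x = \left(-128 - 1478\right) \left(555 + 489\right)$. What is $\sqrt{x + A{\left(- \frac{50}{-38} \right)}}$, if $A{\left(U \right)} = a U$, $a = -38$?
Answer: $i \sqrt{1676714} \approx 1294.9 i$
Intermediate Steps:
$x = -1676664$ ($x = \left(-1606\right) 1044 = -1676664$)
$A{\left(U \right)} = - 38 U$
$\sqrt{x + A{\left(- \frac{50}{-38} \right)}} = \sqrt{-1676664 - 38 \left(- \frac{50}{-38}\right)} = \sqrt{-1676664 - 38 \left(\left(-50\right) \left(- \frac{1}{38}\right)\right)} = \sqrt{-1676664 - 50} = \sqrt{-1676714} = i \sqrt{1676714}$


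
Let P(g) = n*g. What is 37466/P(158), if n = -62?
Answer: -18733/4898 ≈ -3.8246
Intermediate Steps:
P(g) = -62*g
37466/P(158) = 37466/((-62*158)) = 37466/(-9796) = 37466*(-1/9796) = -18733/4898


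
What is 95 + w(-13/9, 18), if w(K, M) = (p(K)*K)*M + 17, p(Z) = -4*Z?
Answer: -344/9 ≈ -38.222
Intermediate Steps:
w(K, M) = 17 - 4*M*K² (w(K, M) = ((-4*K)*K)*M + 17 = (-4*K²)*M + 17 = -4*M*K² + 17 = 17 - 4*M*K²)
95 + w(-13/9, 18) = 95 + (17 - 4*18*(-13/9)²) = 95 + (17 - 4*18*169/81) = 95 + (17 - 1352/9) = 95 - 1199/9 = -344/9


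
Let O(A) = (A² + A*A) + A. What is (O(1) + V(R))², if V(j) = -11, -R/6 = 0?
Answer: 64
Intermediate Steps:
R = 0 (R = -6*0 = 0)
O(A) = A + 2*A² (O(A) = (A² + A²) + A = 2*A² + A = A + 2*A²)
(O(1) + V(R))² = (1*(1 + 2*1) - 11)² = (1*(1 + 2) - 11)² = (1*3 - 11)² = (3 - 11)² = (-8)² = 64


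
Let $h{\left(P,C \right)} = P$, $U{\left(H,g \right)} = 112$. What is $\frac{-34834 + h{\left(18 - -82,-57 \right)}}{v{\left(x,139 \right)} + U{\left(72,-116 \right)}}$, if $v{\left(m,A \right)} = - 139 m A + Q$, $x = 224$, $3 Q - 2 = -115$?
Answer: $\frac{104202}{12983489} \approx 0.0080257$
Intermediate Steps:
$Q = - \frac{113}{3}$ ($Q = \frac{2}{3} + \frac{1}{3} \left(-115\right) = \frac{2}{3} - \frac{115}{3} = - \frac{113}{3} \approx -37.667$)
$v{\left(m,A \right)} = - \frac{113}{3} - 139 A m$ ($v{\left(m,A \right)} = - 139 m A - \frac{113}{3} = - 139 A m - \frac{113}{3} = - \frac{113}{3} - 139 A m$)
$\frac{-34834 + h{\left(18 - -82,-57 \right)}}{v{\left(x,139 \right)} + U{\left(72,-116 \right)}} = \frac{-34834 + \left(18 - -82\right)}{\left(- \frac{113}{3} - 19321 \cdot 224\right) + 112} = \frac{-34834 + \left(18 + 82\right)}{\left(- \frac{113}{3} - 4327904\right) + 112} = \frac{-34834 + 100}{- \frac{12983825}{3} + 112} = - \frac{34734}{- \frac{12983489}{3}} = \left(-34734\right) \left(- \frac{3}{12983489}\right) = \frac{104202}{12983489}$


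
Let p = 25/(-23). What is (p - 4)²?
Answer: 13689/529 ≈ 25.877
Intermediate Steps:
p = -25/23 (p = 25*(-1/23) = -25/23 ≈ -1.0870)
(p - 4)² = (-25/23 - 4)² = (-117/23)² = 13689/529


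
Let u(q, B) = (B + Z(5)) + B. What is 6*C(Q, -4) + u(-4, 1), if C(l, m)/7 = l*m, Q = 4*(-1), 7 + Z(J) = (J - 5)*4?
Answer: 667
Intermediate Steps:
Z(J) = -27 + 4*J (Z(J) = -7 + (J - 5)*4 = -7 + (-5 + J)*4 = -7 + (-20 + 4*J) = -27 + 4*J)
Q = -4
u(q, B) = -7 + 2*B (u(q, B) = (B + (-27 + 4*5)) + B = (B + (-27 + 20)) + B = (B - 7) + B = (-7 + B) + B = -7 + 2*B)
C(l, m) = 7*l*m (C(l, m) = 7*(l*m) = 7*l*m)
6*C(Q, -4) + u(-4, 1) = 6*(7*(-4)*(-4)) + (-7 + 2*1) = 6*112 + (-7 + 2) = 672 - 5 = 667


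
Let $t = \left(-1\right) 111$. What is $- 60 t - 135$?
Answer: $6525$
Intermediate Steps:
$t = -111$
$- 60 t - 135 = \left(-60\right) \left(-111\right) - 135 = 6660 - 135 = 6525$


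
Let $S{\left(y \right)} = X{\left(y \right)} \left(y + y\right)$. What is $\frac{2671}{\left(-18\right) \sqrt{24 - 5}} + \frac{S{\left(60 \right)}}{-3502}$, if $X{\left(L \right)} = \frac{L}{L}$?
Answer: $- \frac{60}{1751} - \frac{2671 \sqrt{19}}{342} \approx -34.077$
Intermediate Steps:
$X{\left(L \right)} = 1$
$S{\left(y \right)} = 2 y$ ($S{\left(y \right)} = 1 \left(y + y\right) = 1 \cdot 2 y = 2 y$)
$\frac{2671}{\left(-18\right) \sqrt{24 - 5}} + \frac{S{\left(60 \right)}}{-3502} = \frac{2671}{\left(-18\right) \sqrt{24 - 5}} + \frac{2 \cdot 60}{-3502} = \frac{2671}{\left(-18\right) \sqrt{19}} + 120 \left(- \frac{1}{3502}\right) = 2671 \left(- \frac{\sqrt{19}}{342}\right) - \frac{60}{1751} = - \frac{2671 \sqrt{19}}{342} - \frac{60}{1751} = - \frac{60}{1751} - \frac{2671 \sqrt{19}}{342}$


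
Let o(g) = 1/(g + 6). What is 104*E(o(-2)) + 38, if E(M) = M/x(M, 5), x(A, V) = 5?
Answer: 216/5 ≈ 43.200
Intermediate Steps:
o(g) = 1/(6 + g)
E(M) = M/5
104*E(o(-2)) + 38 = 104*(1/(5*(6 - 2))) + 38 = 104*((⅕)/4) + 38 = 104*((⅕)*(¼)) + 38 = 104*(1/20) + 38 = 26/5 + 38 = 216/5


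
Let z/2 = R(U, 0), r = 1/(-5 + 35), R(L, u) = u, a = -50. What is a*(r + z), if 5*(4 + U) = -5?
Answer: -5/3 ≈ -1.6667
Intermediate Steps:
U = -5 (U = -4 + (⅕)*(-5) = -4 - 1 = -5)
r = 1/30 ≈ 0.033333
z = 0 (z = 2*0 = 0)
a*(r + z) = -50*(1/30 + 0) = -50*1/30 = -5/3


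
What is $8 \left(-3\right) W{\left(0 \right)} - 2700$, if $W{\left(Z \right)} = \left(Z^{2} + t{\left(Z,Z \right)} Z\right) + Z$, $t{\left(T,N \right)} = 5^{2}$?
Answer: $-2700$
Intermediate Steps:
$t{\left(T,N \right)} = 25$
$W{\left(Z \right)} = Z^{2} + 26 Z$ ($W{\left(Z \right)} = \left(Z^{2} + 25 Z\right) + Z = Z^{2} + 26 Z$)
$8 \left(-3\right) W{\left(0 \right)} - 2700 = 8 \left(-3\right) 0 \left(26 + 0\right) - 2700 = - 24 \cdot 0 \cdot 26 - 2700 = \left(-24\right) 0 - 2700 = 0 - 2700 = -2700$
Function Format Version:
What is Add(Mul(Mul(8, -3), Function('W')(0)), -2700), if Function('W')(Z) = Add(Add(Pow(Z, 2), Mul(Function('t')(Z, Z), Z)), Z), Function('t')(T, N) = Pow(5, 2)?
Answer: -2700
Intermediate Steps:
Function('t')(T, N) = 25
Function('W')(Z) = Add(Pow(Z, 2), Mul(26, Z)) (Function('W')(Z) = Add(Add(Pow(Z, 2), Mul(25, Z)), Z) = Add(Pow(Z, 2), Mul(26, Z)))
Add(Mul(Mul(8, -3), Function('W')(0)), -2700) = Add(Mul(Mul(8, -3), Mul(0, Add(26, 0))), -2700) = Add(Mul(-24, Mul(0, 26)), -2700) = Add(Mul(-24, 0), -2700) = Add(0, -2700) = -2700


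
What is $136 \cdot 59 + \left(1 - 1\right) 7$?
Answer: $8024$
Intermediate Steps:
$136 \cdot 59 + \left(1 - 1\right) 7 = 8024 + 0 \cdot 7 = 8024 + 0 = 8024$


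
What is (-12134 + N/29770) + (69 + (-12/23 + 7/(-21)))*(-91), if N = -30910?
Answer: -3766499335/205413 ≈ -18336.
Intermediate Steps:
(-12134 + N/29770) + (69 + (-12/23 + 7/(-21)))*(-91) = (-12134 - 30910/29770) + (69 + (-12/23 + 7/(-21)))*(-91) = (-12134 - 30910*1/29770) + (69 + (-12*1/23 + 7*(-1/21)))*(-91) = (-12134 - 3091/2977) + (69 + (-12/23 - ⅓))*(-91) = -36126009/2977 + (69 - 59/69)*(-91) = -36126009/2977 + (4702/69)*(-91) = -36126009/2977 - 427882/69 = -3766499335/205413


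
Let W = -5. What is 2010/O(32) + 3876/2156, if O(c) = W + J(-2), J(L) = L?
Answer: -153801/539 ≈ -285.35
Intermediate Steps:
O(c) = -7 (O(c) = -5 - 2 = -7)
2010/O(32) + 3876/2156 = 2010/(-7) + 3876/2156 = 2010*(-⅐) + 3876*(1/2156) = -2010/7 + 969/539 = -153801/539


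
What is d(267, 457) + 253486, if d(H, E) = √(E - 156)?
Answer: 253486 + √301 ≈ 2.5350e+5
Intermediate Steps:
d(H, E) = √(-156 + E)
d(267, 457) + 253486 = √(-156 + 457) + 253486 = √301 + 253486 = 253486 + √301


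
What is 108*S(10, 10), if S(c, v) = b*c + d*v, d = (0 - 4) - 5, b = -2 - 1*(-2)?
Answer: -9720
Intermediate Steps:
b = 0 (b = -2 + 2 = 0)
d = -9 (d = -4 - 5 = -9)
S(c, v) = -9*v (S(c, v) = 0*c - 9*v = 0 - 9*v = -9*v)
108*S(10, 10) = 108*(-9*10) = 108*(-90) = -9720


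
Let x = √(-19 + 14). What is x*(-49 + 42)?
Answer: -7*I*√5 ≈ -15.652*I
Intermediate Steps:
x = I*√5 (x = √(-5) = I*√5 ≈ 2.2361*I)
x*(-49 + 42) = (I*√5)*(-49 + 42) = (I*√5)*(-7) = -7*I*√5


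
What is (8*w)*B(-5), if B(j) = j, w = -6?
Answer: 240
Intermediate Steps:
(8*w)*B(-5) = (8*(-6))*(-5) = -48*(-5) = 240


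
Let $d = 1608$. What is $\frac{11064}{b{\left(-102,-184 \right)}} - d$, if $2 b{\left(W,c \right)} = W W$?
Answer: $- \frac{1392292}{867} \approx -1605.9$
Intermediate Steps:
$b{\left(W,c \right)} = \frac{W^{2}}{2}$ ($b{\left(W,c \right)} = \frac{W W}{2} = \frac{W^{2}}{2}$)
$\frac{11064}{b{\left(-102,-184 \right)}} - d = \frac{11064}{\frac{1}{2} \left(-102\right)^{2}} - 1608 = \frac{11064}{\frac{1}{2} \cdot 10404} - 1608 = \frac{11064}{5202} - 1608 = 11064 \cdot \frac{1}{5202} - 1608 = \frac{1844}{867} - 1608 = - \frac{1392292}{867}$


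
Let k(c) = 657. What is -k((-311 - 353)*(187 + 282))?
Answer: -657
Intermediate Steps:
-k((-311 - 353)*(187 + 282)) = -1*657 = -657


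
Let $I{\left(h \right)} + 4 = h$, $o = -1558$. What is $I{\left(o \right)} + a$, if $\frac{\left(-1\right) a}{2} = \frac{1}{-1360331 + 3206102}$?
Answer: $- \frac{2883094304}{1845771} \approx -1562.0$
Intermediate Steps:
$I{\left(h \right)} = -4 + h$
$a = - \frac{2}{1845771}$ ($a = - \frac{2}{-1360331 + 3206102} = - \frac{2}{1845771} \approx -1.0836 \cdot 10^{-6}$)
$I{\left(o \right)} + a = \left(-4 - 1558\right) - \frac{2}{1845771} = -1562 - \frac{2}{1845771} = - \frac{2883094304}{1845771}$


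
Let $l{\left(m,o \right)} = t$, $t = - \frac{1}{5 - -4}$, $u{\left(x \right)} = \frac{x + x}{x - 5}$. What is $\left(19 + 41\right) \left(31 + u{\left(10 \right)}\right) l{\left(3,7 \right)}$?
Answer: $- \frac{700}{3} \approx -233.33$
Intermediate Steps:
$u{\left(x \right)} = \frac{2 x}{-5 + x}$
$t = - \frac{1}{9}$ ($t = - \frac{1}{5 + 4} = - \frac{1}{9} \approx -0.11111$)
$l{\left(m,o \right)} = - \frac{1}{9}$
$\left(19 + 41\right) \left(31 + u{\left(10 \right)}\right) l{\left(3,7 \right)} = \left(19 + 41\right) \left(31 + 2 \cdot 10 \frac{1}{-5 + 10}\right) \left(- \frac{1}{9}\right) = 60 \left(31 + 2 \cdot 10 \cdot \frac{1}{5}\right) \left(- \frac{1}{9}\right) = 60 \left(31 + 4\right) \left(- \frac{1}{9}\right) = 60 \cdot 35 \left(- \frac{1}{9}\right) = 2100 \left(- \frac{1}{9}\right) = - \frac{700}{3}$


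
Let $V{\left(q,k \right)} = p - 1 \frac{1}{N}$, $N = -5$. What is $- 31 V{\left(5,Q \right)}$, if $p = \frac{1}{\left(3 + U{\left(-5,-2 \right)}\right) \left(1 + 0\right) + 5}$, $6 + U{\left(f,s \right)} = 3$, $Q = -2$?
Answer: $- \frac{62}{5} \approx -12.4$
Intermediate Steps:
$U{\left(f,s \right)} = -3$ ($U{\left(f,s \right)} = -6 + 3 = -3$)
$p = \frac{1}{5}$ ($p = \frac{1}{\left(3 - 3\right) \left(1 + 0\right) + 5} = \frac{1}{0 \cdot 1 + 5} = \frac{1}{0 + 5} = \frac{1}{5} \approx 0.2$)
$V{\left(q,k \right)} = \frac{2}{5}$ ($V{\left(q,k \right)} = \frac{1}{5} - 1 \frac{1}{-5} = \frac{1}{5} - 1 \left(- \frac{1}{5}\right) = \frac{1}{5} - - \frac{1}{5} = \frac{1}{5} + \frac{1}{5} = \frac{2}{5}$)
$- 31 V{\left(5,Q \right)} = \left(-31\right) \frac{2}{5} = - \frac{62}{5}$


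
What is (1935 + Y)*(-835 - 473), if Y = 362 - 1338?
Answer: -1254372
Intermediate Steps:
Y = -976
(1935 + Y)*(-835 - 473) = (1935 - 976)*(-835 - 473) = 959*(-1308) = -1254372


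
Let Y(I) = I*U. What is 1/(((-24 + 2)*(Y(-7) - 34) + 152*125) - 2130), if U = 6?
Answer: 1/18542 ≈ 5.3932e-5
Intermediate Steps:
Y(I) = 6*I (Y(I) = I*6 = 6*I)
1/(((-24 + 2)*(Y(-7) - 34) + 152*125) - 2130) = 1/(((-24 + 2)*(6*(-7) - 34) + 152*125) - 2130) = 1/((-22*(-42 - 34) + 19000) - 2130) = 1/((-22*(-76) + 19000) - 2130) = 1/((1672 + 19000) - 2130) = 1/(20672 - 2130) = 1/18542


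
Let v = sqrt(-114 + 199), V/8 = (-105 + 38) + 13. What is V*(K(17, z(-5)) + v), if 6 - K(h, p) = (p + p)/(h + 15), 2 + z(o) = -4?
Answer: -2754 - 432*sqrt(85) ≈ -6736.8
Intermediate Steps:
z(o) = -6 (z(o) = -2 - 4 = -6)
K(h, p) = 6 - 2*p/(15 + h) (K(h, p) = 6 - (p + p)/(h + 15) = 6 - 2*p/(15 + h))
V = -432 (V = 8*((-105 + 38) + 13) = 8*(-67 + 13) = 8*(-54) = -432)
v = sqrt(85) ≈ 9.2195
V*(K(17, z(-5)) + v) = -432*(2*(45 - 1*(-6) + 3*17)/(15 + 17) + sqrt(85)) = -432*(2*(45 + 6 + 51)/32 + sqrt(85)) = -432*(2*(1/32)*102 + sqrt(85)) = -432*(51/8 + sqrt(85)) = -2754 - 432*sqrt(85)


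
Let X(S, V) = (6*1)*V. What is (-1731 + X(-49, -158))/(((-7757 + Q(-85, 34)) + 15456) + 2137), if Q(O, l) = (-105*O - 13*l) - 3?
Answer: -141/964 ≈ -0.14627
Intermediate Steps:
X(S, V) = 6*V
Q(O, l) = -3 - 105*O - 13*l
(-1731 + X(-49, -158))/(((-7757 + Q(-85, 34)) + 15456) + 2137) = (-1731 + 6*(-158))/(((-7757 + (-3 - 105*(-85) - 13*34)) + 15456) + 2137) = (-1731 - 948)/(((-7757 + (-3 + 8925 - 442)) + 15456) + 2137) = -2679/(((-7757 + 8480) + 15456) + 2137) = -2679/((723 + 15456) + 2137) = -2679/(16179 + 2137) = -2679/18316 = -2679*1/18316 = -141/964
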